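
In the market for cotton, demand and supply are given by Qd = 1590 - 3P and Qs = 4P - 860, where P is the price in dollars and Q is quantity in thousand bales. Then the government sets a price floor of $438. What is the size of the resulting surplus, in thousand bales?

616

Without the control the market clears where 1590 - 3P = 4P - 860, i.e. P* = 350 and Q* = 540.
Because the floor (438) lies above the market-clearing price, it is binding.
At P = 438: Qd = 1590 - 3·438 = 276 and Qs = 4·438 - 860 = 892.
Surplus = Qs - Qd = 892 - 276 = 616.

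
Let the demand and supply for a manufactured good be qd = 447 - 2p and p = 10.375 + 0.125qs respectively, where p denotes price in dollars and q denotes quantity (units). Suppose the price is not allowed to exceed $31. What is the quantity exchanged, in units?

Rearranging supply gives qs = 8p - 83. Equilibrium: 447 - 2p = 8p - 83, so 530 = 10p and p* = 53, q* = 341.
The ceiling of 31 is below the equilibrium price 53, so it binds.
At p = 31: qd = 447 - 2·31 = 385 and qs = 8·31 - 83 = 165.
The quantity actually transacted is the short side, supply: 165.

165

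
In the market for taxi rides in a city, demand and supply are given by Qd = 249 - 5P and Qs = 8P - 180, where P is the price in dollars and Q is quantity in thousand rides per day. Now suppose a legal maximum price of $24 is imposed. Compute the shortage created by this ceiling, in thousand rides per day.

Equilibrium: 249 - 5P = 8P - 180, so 429 = 13P and P* = 33, Q* = 84.
The ceiling of 24 is below the equilibrium price 33, so it binds.
At P = 24: Qd = 249 - 5·24 = 129 and Qs = 8·24 - 180 = 12.
Shortage = Qd - Qs = 129 - 12 = 117.

117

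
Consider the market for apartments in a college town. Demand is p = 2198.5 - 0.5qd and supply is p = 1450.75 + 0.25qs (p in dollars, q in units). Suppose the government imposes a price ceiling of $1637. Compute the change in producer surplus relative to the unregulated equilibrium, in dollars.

-54873

Rearranging demand gives qd = 4397 - 2p; rearranging supply gives qs = 4p - 5803. Setting quantity demanded equal to quantity supplied, 4397 - 2p = 4p - 5803, gives p* = 1700 and q* = 997.
The ceiling of 1637 is below the equilibrium price 1700, so it binds.
At p = 1637: qd = 4397 - 2·1637 = 1123 and qs = 4·1637 - 5803 = 745.
Producer surplus without the control is ½ · (1700 - 1450.75) · 997 = 124251.125.
With the ceiling, producers sell 745 units at 1637, so PS = ½ · (1637 - 1450.75) · 745 = 69378.125.
Change in producer surplus = 69378.125 - 124251.125 = -54873.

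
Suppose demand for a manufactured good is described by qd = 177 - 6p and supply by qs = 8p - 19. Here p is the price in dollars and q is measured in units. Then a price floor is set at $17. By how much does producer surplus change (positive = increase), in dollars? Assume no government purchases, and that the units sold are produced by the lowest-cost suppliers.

204.75

Equilibrium: 177 - 6p = 8p - 19, so 196 = 14p and p* = 14, q* = 93.
The floor of 17 is above the equilibrium price 14, so it binds.
At p = 17: qd = 177 - 6·17 = 75 and qs = 8·17 - 19 = 117.
Producer surplus without the control is ½ · (14 - 2.375) · 93 = 540.5625.
With the floor, 75 units are sold at 17. The supply price at q = 75 is 11.75, so PS = ½ · [(17 - 2.375) + (17 - 11.75)] · 75 = 745.3125.
Change in producer surplus = 745.3125 - 540.5625 = 204.75.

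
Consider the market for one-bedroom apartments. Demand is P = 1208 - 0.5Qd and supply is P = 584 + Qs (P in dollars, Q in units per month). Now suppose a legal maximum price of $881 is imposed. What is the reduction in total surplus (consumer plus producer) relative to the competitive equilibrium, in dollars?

10620.75

Rearranging demand gives Qd = 2416 - 2P; rearranging supply gives Qs = P - 584. Without the control the market clears where 2416 - 2P = P - 584, i.e. P* = 1000 and Q* = 416.
The ceiling of 881 is below the equilibrium price 1000, so it binds.
At P = 881: Qd = 2416 - 2·881 = 654 and Qs = 881 - 584 = 297.
Quantity traded falls to 297. At Q = 297 the demand price is (2416 - 297)/2 = 1059.5 and the supply price is 584 + 297 = 881.
Deadweight loss = ½ · (1059.5 - 881) · (416 - 297) = ½ · 178.5 · 119 = 10620.75.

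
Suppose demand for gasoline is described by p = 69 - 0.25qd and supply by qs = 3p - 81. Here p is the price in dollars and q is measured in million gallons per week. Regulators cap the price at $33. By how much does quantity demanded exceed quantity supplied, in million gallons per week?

Rearranging demand gives qd = 276 - 4p. Equilibrium: 276 - 4p = 3p - 81, so 357 = 7p and p* = 51, q* = 72.
Since 33 < 51, the ceiling is binding.
At p = 33: qd = 276 - 4·33 = 144 and qs = 3·33 - 81 = 18.
Shortage = qd - qs = 144 - 18 = 126.

126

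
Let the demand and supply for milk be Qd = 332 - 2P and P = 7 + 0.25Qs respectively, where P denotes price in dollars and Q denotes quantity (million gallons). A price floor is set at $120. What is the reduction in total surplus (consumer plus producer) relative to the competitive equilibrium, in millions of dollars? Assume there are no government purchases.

5400

Rearranging supply gives Qs = 4P - 28. Without the control the market clears where 332 - 2P = 4P - 28, i.e. P* = 60 and Q* = 212.
Because the floor (120) lies above the market-clearing price, it is binding.
At P = 120: Qd = 332 - 2·120 = 92 and Qs = 4·120 - 28 = 452.
Quantity traded falls to 92. At Q = 92 the demand price is (332 - 92)/2 = 120 and the supply price is (28 + 92)/4 = 30.
Deadweight loss = ½ · (120 - 30) · (212 - 92) = ½ · 90 · 120 = 5400.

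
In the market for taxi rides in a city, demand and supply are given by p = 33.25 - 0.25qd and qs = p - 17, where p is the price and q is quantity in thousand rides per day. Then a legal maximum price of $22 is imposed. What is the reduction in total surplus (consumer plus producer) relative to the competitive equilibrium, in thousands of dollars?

40

Rearranging demand gives qd = 133 - 4p. Without the control the market clears where 133 - 4p = p - 17, i.e. p* = 30 and q* = 13.
The ceiling of 22 is below the equilibrium price 30, so it binds.
At p = 22: qd = 133 - 4·22 = 45 and qs = 22 - 17 = 5.
Quantity traded falls to 5. At q = 5 the demand price is (133 - 5)/4 = 32 and the supply price is 17 + 5 = 22.
Deadweight loss = ½ · (32 - 22) · (13 - 5) = ½ · 10 · 8 = 40.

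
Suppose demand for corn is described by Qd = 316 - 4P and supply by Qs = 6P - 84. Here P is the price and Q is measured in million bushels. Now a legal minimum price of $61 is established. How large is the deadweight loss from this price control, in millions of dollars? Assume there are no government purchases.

Setting quantity demanded equal to quantity supplied, 316 - 4P = 6P - 84, gives P* = 40 and Q* = 156.
Because the floor (61) lies above the market-clearing price, it is binding.
At P = 61: Qd = 316 - 4·61 = 72 and Qs = 6·61 - 84 = 282.
Quantity traded falls to 72. At Q = 72 the demand price is (316 - 72)/4 = 61 and the supply price is (84 + 72)/6 = 26.
Deadweight loss = ½ · (61 - 26) · (156 - 72) = ½ · 35 · 84 = 1470.

1470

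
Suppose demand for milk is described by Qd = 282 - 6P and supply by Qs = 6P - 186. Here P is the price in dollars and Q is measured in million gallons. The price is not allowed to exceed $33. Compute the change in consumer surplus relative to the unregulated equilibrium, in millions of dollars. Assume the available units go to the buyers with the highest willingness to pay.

-36

Equilibrium: 282 - 6P = 6P - 186, so 468 = 12P and P* = 39, Q* = 48.
Since 33 < 39, the ceiling is binding.
At P = 33: Qd = 282 - 6·33 = 84 and Qs = 6·33 - 186 = 12.
Consumer surplus without the control is ½ · (47 - 39) · 48 = 192.
With the ceiling, 12 units are sold at 33 (assume they go to the highest-value buyers). The demand price at Q = 12 is 45, so CS = ½ · [(47 - 33) + (45 - 33)] · 12 = 156.
Change in consumer surplus = 156 - 192 = -36.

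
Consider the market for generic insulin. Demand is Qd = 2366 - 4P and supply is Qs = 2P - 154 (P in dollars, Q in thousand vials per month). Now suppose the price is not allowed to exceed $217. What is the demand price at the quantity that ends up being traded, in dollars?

In a free market, 2366 - 4P = 2P - 154 gives the equilibrium P* = 420, Q* = 686.
Since 217 < 420, the ceiling is binding.
At P = 217: Qd = 2366 - 4·217 = 1498 and Qs = 2·217 - 154 = 280.
Only 280 units reach the market. On the demand curve, the marginal buyer's willingness to pay at Q = 280 is (2366 - 280)/4 = 521.5.

521.5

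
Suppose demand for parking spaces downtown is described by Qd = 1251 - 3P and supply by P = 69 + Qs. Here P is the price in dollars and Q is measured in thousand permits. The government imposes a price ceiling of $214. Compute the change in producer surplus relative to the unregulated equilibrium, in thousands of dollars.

Rearranging supply gives Qs = P - 69. Equilibrium: 1251 - 3P = P - 69, so 1320 = 4P and P* = 330, Q* = 261.
Because the ceiling (214) lies below the market-clearing price, it is binding.
At P = 214: Qd = 1251 - 3·214 = 609 and Qs = 214 - 69 = 145.
Producer surplus without the control is ½ · (330 - 69) · 261 = 34060.5.
With the ceiling, producers sell 145 units at 214, so PS = ½ · (214 - 69) · 145 = 10512.5.
Change in producer surplus = 10512.5 - 34060.5 = -23548.

-23548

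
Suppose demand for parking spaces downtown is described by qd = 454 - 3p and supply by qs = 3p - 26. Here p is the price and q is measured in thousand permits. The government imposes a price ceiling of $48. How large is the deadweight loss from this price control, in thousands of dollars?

3072

Setting quantity demanded equal to quantity supplied, 454 - 3p = 3p - 26, gives p* = 80 and q* = 214.
The ceiling of 48 is below the equilibrium price 80, so it binds.
At p = 48: qd = 454 - 3·48 = 310 and qs = 3·48 - 26 = 118.
Quantity traded falls to 118. At q = 118 the demand price is (454 - 118)/3 = 112 and the supply price is (26 + 118)/3 = 48.
Deadweight loss = ½ · (112 - 48) · (214 - 118) = ½ · 64 · 96 = 3072.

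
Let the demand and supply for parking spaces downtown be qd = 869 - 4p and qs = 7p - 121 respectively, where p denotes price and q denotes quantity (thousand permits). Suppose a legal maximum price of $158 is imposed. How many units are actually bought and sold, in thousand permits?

509

Without the control the market clears where 869 - 4p = 7p - 121, i.e. p* = 90 and q* = 509.
The ceiling of 158 is above the equilibrium price 90, so it is not binding; the market clears at p* = 90, q* = 509.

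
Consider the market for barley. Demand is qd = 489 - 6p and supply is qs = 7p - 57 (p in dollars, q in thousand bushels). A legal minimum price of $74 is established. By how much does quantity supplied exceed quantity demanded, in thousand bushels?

In a free market, 489 - 6p = 7p - 57 gives the equilibrium p* = 42, q* = 237.
Because the floor (74) lies above the market-clearing price, it is binding.
At p = 74: qd = 489 - 6·74 = 45 and qs = 7·74 - 57 = 461.
Surplus = qs - qd = 461 - 45 = 416.

416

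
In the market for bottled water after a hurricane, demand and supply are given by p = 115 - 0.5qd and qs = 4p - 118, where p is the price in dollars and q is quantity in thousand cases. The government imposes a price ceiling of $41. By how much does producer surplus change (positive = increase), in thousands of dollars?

-1360

Rearranging demand gives qd = 230 - 2p. Without the control the market clears where 230 - 2p = 4p - 118, i.e. p* = 58 and q* = 114.
Because the ceiling (41) lies below the market-clearing price, it is binding.
At p = 41: qd = 230 - 2·41 = 148 and qs = 4·41 - 118 = 46.
Producer surplus without the control is ½ · (58 - 29.5) · 114 = 1624.5.
With the ceiling, producers sell 46 units at 41, so PS = ½ · (41 - 29.5) · 46 = 264.5.
Change in producer surplus = 264.5 - 1624.5 = -1360.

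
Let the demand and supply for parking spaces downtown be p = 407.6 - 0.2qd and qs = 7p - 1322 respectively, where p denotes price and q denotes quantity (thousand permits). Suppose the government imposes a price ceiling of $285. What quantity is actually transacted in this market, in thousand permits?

Rearranging demand gives qd = 2038 - 5p. Without the control the market clears where 2038 - 5p = 7p - 1322, i.e. p* = 280 and q* = 638.
Since 285 is above p* = 280, the ceiling does not bind and the free-market outcome prevails.

638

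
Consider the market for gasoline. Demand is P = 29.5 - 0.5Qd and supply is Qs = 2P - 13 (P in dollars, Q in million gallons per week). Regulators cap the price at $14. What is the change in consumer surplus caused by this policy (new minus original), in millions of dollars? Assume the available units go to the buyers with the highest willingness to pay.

Rearranging demand gives Qd = 59 - 2P. In a free market, 59 - 2P = 2P - 13 gives the equilibrium P* = 18, Q* = 23.
Since 14 < 18, the ceiling is binding.
At P = 14: Qd = 59 - 2·14 = 31 and Qs = 2·14 - 13 = 15.
Consumer surplus without the control is ½ · (29.5 - 18) · 23 = 132.25.
With the ceiling, 15 units are sold at 14 (assume they go to the highest-value buyers). The demand price at Q = 15 is 22, so CS = ½ · [(29.5 - 14) + (22 - 14)] · 15 = 176.25.
Change in consumer surplus = 176.25 - 132.25 = 44.

44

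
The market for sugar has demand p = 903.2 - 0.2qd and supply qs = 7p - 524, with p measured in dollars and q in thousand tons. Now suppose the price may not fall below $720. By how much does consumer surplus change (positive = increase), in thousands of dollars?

-499800

Rearranging demand gives qd = 4516 - 5p. Setting quantity demanded equal to quantity supplied, 4516 - 5p = 7p - 524, gives p* = 420 and q* = 2416.
The floor of 720 is above the equilibrium price 420, so it binds.
At p = 720: qd = 4516 - 5·720 = 916 and qs = 7·720 - 524 = 4516.
Consumer surplus without the control is ½ · (903.2 - 420) · 2416 = 583705.6.
With the floor, consumers buy 916 units at 720, so CS = ½ · (903.2 - 720) · 916 = 83905.6.
Change in consumer surplus = 83905.6 - 583705.6 = -499800.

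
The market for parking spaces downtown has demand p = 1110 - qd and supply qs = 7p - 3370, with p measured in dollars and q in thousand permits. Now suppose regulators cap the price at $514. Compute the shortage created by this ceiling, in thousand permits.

368

Rearranging demand gives qd = 1110 - p. Setting quantity demanded equal to quantity supplied, 1110 - p = 7p - 3370, gives p* = 560 and q* = 550.
Because the ceiling (514) lies below the market-clearing price, it is binding.
At p = 514: qd = 1110 - 514 = 596 and qs = 7·514 - 3370 = 228.
Shortage = qd - qs = 596 - 228 = 368.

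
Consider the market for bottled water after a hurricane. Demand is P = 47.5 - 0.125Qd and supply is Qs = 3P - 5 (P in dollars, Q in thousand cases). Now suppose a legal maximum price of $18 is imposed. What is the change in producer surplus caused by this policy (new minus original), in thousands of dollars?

Rearranging demand gives Qd = 380 - 8P. Setting quantity demanded equal to quantity supplied, 380 - 8P = 3P - 5, gives P* = 35 and Q* = 100.
Since 18 < 35, the ceiling is binding.
At P = 18: Qd = 380 - 8·18 = 236 and Qs = 3·18 - 5 = 49.
Producer surplus without the control is ½ · (35 - 5/3) · 100 = 5000/3.
With the ceiling, producers sell 49 units at 18, so PS = ½ · (18 - 5/3) · 49 = 2401/6.
Change in producer surplus = 2401/6 - 5000/3 = -1266.5.

-1266.5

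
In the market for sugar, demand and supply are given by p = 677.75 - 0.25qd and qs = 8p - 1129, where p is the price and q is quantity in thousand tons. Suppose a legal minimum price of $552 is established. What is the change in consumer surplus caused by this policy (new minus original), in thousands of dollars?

-224344

Rearranging demand gives qd = 2711 - 4p. In a free market, 2711 - 4p = 8p - 1129 gives the equilibrium p* = 320, q* = 1431.
The floor of 552 is above the equilibrium price 320, so it binds.
At p = 552: qd = 2711 - 4·552 = 503 and qs = 8·552 - 1129 = 3287.
Consumer surplus without the control is ½ · (677.75 - 320) · 1431 = 255970.125.
With the floor, consumers buy 503 units at 552, so CS = ½ · (677.75 - 552) · 503 = 31626.125.
Change in consumer surplus = 31626.125 - 255970.125 = -224344.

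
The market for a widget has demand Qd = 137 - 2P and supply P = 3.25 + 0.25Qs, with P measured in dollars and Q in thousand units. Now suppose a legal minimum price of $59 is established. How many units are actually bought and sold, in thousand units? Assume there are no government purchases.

Rearranging supply gives Qs = 4P - 13. In a free market, 137 - 2P = 4P - 13 gives the equilibrium P* = 25, Q* = 87.
Since 59 > 25, the floor is binding.
At P = 59: Qd = 137 - 2·59 = 19 and Qs = 4·59 - 13 = 223.
The quantity actually transacted is the short side, demand: 19.

19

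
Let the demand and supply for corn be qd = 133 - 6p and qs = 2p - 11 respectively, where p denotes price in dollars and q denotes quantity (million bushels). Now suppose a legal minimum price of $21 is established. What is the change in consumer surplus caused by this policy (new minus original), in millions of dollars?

-48

Equilibrium: 133 - 6p = 2p - 11, so 144 = 8p and p* = 18, q* = 25.
Since 21 > 18, the floor is binding.
At p = 21: qd = 133 - 6·21 = 7 and qs = 2·21 - 11 = 31.
Consumer surplus without the control is ½ · (133/6 - 18) · 25 = 625/12.
With the floor, consumers buy 7 units at 21, so CS = ½ · (133/6 - 21) · 7 = 49/12.
Change in consumer surplus = 49/12 - 625/12 = -48.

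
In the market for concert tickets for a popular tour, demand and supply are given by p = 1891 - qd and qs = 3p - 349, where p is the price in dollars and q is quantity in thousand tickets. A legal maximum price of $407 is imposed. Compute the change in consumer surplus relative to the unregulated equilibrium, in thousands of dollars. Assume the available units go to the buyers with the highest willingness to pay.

Rearranging demand gives qd = 1891 - p. Setting quantity demanded equal to quantity supplied, 1891 - p = 3p - 349, gives p* = 560 and q* = 1331.
Because the ceiling (407) lies below the market-clearing price, it is binding.
At p = 407: qd = 1891 - 407 = 1484 and qs = 3·407 - 349 = 872.
Consumer surplus without the control is ½ · (1891 - 560) · 1331 = 885780.5.
With the ceiling, 872 units are sold at 407 (assume they go to the highest-value buyers). The demand price at q = 872 is 1019, so CS = ½ · [(1891 - 407) + (1019 - 407)] · 872 = 913856.
Change in consumer surplus = 913856 - 885780.5 = 28075.5.

28075.5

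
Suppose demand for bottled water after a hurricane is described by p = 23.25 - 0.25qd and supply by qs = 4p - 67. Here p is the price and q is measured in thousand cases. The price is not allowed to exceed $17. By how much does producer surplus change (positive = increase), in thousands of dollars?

Rearranging demand gives qd = 93 - 4p. Without the control the market clears where 93 - 4p = 4p - 67, i.e. p* = 20 and q* = 13.
Because the ceiling (17) lies below the market-clearing price, it is binding.
At p = 17: qd = 93 - 4·17 = 25 and qs = 4·17 - 67 = 1.
Producer surplus without the control is ½ · (20 - 16.75) · 13 = 21.125.
With the ceiling, producers sell 1 units at 17, so PS = ½ · (17 - 16.75) · 1 = 0.125.
Change in producer surplus = 0.125 - 21.125 = -21.

-21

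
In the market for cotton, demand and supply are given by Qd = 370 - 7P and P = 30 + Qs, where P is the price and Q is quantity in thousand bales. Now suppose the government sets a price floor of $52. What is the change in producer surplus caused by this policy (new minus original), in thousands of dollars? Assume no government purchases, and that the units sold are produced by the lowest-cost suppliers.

-86

Rearranging supply gives Qs = P - 30. In a free market, 370 - 7P = P - 30 gives the equilibrium P* = 50, Q* = 20.
Since 52 > 50, the floor is binding.
At P = 52: Qd = 370 - 7·52 = 6 and Qs = 52 - 30 = 22.
Producer surplus without the control is ½ · (50 - 30) · 20 = 200.
With the floor, 6 units are sold at 52. The supply price at Q = 6 is 36, so PS = ½ · [(52 - 30) + (52 - 36)] · 6 = 114.
Change in producer surplus = 114 - 200 = -86.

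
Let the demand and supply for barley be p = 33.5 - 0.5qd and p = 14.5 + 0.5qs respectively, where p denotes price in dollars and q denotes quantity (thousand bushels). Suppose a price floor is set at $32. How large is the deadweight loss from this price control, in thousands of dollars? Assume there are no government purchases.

Rearranging demand gives qd = 67 - 2p; rearranging supply gives qs = 2p - 29. Without the control the market clears where 67 - 2p = 2p - 29, i.e. p* = 24 and q* = 19.
Since 32 > 24, the floor is binding.
At p = 32: qd = 67 - 2·32 = 3 and qs = 2·32 - 29 = 35.
Quantity traded falls to 3. At q = 3 the demand price is (67 - 3)/2 = 32 and the supply price is (29 + 3)/2 = 16.
Deadweight loss = ½ · (32 - 16) · (19 - 3) = ½ · 16 · 16 = 128.

128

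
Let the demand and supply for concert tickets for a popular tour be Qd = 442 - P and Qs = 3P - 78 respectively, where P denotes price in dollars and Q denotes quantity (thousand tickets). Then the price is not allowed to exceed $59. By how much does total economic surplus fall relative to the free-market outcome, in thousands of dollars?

In a free market, 442 - P = 3P - 78 gives the equilibrium P* = 130, Q* = 312.
Since 59 < 130, the ceiling is binding.
At P = 59: Qd = 442 - 59 = 383 and Qs = 3·59 - 78 = 99.
Quantity traded falls to 99. At Q = 99 the demand price is 442 - 99 = 343 and the supply price is (78 + 99)/3 = 59.
Deadweight loss = ½ · (343 - 59) · (312 - 99) = ½ · 284 · 213 = 30246.

30246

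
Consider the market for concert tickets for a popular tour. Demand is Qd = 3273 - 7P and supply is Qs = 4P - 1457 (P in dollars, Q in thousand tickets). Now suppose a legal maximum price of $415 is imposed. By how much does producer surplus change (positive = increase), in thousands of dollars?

Without the control the market clears where 3273 - 7P = 4P - 1457, i.e. P* = 430 and Q* = 263.
The ceiling of 415 is below the equilibrium price 430, so it binds.
At P = 415: Qd = 3273 - 7·415 = 368 and Qs = 4·415 - 1457 = 203.
Producer surplus without the control is ½ · (430 - 364.25) · 263 = 8646.125.
With the ceiling, producers sell 203 units at 415, so PS = ½ · (415 - 364.25) · 203 = 5151.125.
Change in producer surplus = 5151.125 - 8646.125 = -3495.

-3495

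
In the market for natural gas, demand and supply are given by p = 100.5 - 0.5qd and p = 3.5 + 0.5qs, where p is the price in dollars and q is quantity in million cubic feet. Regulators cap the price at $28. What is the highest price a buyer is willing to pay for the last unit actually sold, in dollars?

Rearranging demand gives qd = 201 - 2p; rearranging supply gives qs = 2p - 7. In a free market, 201 - 2p = 2p - 7 gives the equilibrium p* = 52, q* = 97.
Because the ceiling (28) lies below the market-clearing price, it is binding.
At p = 28: qd = 201 - 2·28 = 145 and qs = 2·28 - 7 = 49.
Only 49 units reach the market. On the demand curve, the marginal buyer's willingness to pay at q = 49 is (201 - 49)/2 = 76.

76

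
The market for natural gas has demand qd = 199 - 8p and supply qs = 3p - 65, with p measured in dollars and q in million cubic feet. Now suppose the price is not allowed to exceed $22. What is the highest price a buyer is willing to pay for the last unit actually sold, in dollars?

Setting quantity demanded equal to quantity supplied, 199 - 8p = 3p - 65, gives p* = 24 and q* = 7.
Since 22 < 24, the ceiling is binding.
At p = 22: qd = 199 - 8·22 = 23 and qs = 3·22 - 65 = 1.
Only 1 units reach the market. On the demand curve, the marginal buyer's willingness to pay at q = 1 is (199 - 1)/8 = 24.75.

24.75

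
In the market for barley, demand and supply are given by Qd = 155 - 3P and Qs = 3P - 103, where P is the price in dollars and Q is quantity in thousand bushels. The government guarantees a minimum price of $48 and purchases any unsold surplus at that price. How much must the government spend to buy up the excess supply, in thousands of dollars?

1440

Setting quantity demanded equal to quantity supplied, 155 - 3P = 3P - 103, gives P* = 43 and Q* = 26.
Since 48 > 43, the floor is binding.
At P = 48: Qd = 155 - 3·48 = 11 and Qs = 3·48 - 103 = 41.
Surplus = Qs - Qd = 30.
Government expenditure = surplus × support price = 30 × 48 = 1440.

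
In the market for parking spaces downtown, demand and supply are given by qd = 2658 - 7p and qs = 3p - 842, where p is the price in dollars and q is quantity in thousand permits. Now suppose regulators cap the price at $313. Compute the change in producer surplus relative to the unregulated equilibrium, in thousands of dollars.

Equilibrium: 2658 - 7p = 3p - 842, so 3500 = 10p and p* = 350, q* = 208.
Since 313 < 350, the ceiling is binding.
At p = 313: qd = 2658 - 7·313 = 467 and qs = 3·313 - 842 = 97.
Producer surplus without the control is ½ · (350 - 842/3) · 208 = 21632/3.
With the ceiling, producers sell 97 units at 313, so PS = ½ · (313 - 842/3) · 97 = 9409/6.
Change in producer surplus = 9409/6 - 21632/3 = -5642.5.

-5642.5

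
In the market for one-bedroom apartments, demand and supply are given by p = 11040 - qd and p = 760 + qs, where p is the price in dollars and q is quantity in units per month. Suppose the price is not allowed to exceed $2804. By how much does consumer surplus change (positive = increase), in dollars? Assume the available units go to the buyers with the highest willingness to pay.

Rearranging demand gives qd = 11040 - p; rearranging supply gives qs = p - 760. In a free market, 11040 - p = p - 760 gives the equilibrium p* = 5900, q* = 5140.
The ceiling of 2804 is below the equilibrium price 5900, so it binds.
At p = 2804: qd = 11040 - 2804 = 8236 and qs = 2804 - 760 = 2044.
Consumer surplus without the control is ½ · (11040 - 5900) · 5140 = 13209800.
With the ceiling, 2044 units are sold at 2804 (assume they go to the highest-value buyers). The demand price at q = 2044 is 8996, so CS = ½ · [(11040 - 2804) + (8996 - 2804)] · 2044 = 14745416.
Change in consumer surplus = 14745416 - 13209800 = 1535616.

1535616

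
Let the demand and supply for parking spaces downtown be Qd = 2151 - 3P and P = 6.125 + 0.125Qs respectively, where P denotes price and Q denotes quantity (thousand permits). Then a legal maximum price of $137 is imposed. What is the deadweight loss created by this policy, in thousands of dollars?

Rearranging supply gives Qs = 8P - 49. Setting quantity demanded equal to quantity supplied, 2151 - 3P = 8P - 49, gives P* = 200 and Q* = 1551.
Since 137 < 200, the ceiling is binding.
At P = 137: Qd = 2151 - 3·137 = 1740 and Qs = 8·137 - 49 = 1047.
Quantity traded falls to 1047. At Q = 1047 the demand price is (2151 - 1047)/3 = 368 and the supply price is (49 + 1047)/8 = 137.
Deadweight loss = ½ · (368 - 137) · (1551 - 1047) = ½ · 231 · 504 = 58212.

58212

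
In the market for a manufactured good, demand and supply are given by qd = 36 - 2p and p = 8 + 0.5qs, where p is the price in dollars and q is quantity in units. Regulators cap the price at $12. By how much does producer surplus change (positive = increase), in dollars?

Rearranging supply gives qs = 2p - 16. In a free market, 36 - 2p = 2p - 16 gives the equilibrium p* = 13, q* = 10.
The ceiling of 12 is below the equilibrium price 13, so it binds.
At p = 12: qd = 36 - 2·12 = 12 and qs = 2·12 - 16 = 8.
Producer surplus without the control is ½ · (13 - 8) · 10 = 25.
With the ceiling, producers sell 8 units at 12, so PS = ½ · (12 - 8) · 8 = 16.
Change in producer surplus = 16 - 25 = -9.

-9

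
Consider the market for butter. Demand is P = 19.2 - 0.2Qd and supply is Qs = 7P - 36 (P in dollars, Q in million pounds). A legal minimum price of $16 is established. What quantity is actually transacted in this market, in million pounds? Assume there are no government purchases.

Rearranging demand gives Qd = 96 - 5P. Equilibrium: 96 - 5P = 7P - 36, so 132 = 12P and P* = 11, Q* = 41.
The floor of 16 is above the equilibrium price 11, so it binds.
At P = 16: Qd = 96 - 5·16 = 16 and Qs = 7·16 - 36 = 76.
The quantity actually transacted is the short side, demand: 16.

16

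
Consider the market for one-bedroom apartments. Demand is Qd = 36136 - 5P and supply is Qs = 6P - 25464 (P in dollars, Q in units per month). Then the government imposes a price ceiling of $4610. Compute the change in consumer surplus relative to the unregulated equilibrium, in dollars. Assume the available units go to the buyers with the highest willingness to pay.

-1354320

Setting quantity demanded equal to quantity supplied, 36136 - 5P = 6P - 25464, gives P* = 5600 and Q* = 8136.
Since 4610 < 5600, the ceiling is binding.
At P = 4610: Qd = 36136 - 5·4610 = 13086 and Qs = 6·4610 - 25464 = 2196.
Consumer surplus without the control is ½ · (7227.2 - 5600) · 8136 = 6619449.6.
With the ceiling, 2196 units are sold at 4610 (assume they go to the highest-value buyers). The demand price at Q = 2196 is 6788, so CS = ½ · [(7227.2 - 4610) + (6788 - 4610)] · 2196 = 5265129.6.
Change in consumer surplus = 5265129.6 - 6619449.6 = -1354320.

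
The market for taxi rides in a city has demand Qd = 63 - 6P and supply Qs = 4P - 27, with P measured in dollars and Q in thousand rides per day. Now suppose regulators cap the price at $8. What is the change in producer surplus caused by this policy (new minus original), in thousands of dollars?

-7

In a free market, 63 - 6P = 4P - 27 gives the equilibrium P* = 9, Q* = 9.
Because the ceiling (8) lies below the market-clearing price, it is binding.
At P = 8: Qd = 63 - 6·8 = 15 and Qs = 4·8 - 27 = 5.
Producer surplus without the control is ½ · (9 - 6.75) · 9 = 10.125.
With the ceiling, producers sell 5 units at 8, so PS = ½ · (8 - 6.75) · 5 = 3.125.
Change in producer surplus = 3.125 - 10.125 = -7.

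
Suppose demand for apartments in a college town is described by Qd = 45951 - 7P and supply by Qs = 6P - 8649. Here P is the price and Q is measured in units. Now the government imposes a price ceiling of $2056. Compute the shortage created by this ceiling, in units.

Without the control the market clears where 45951 - 7P = 6P - 8649, i.e. P* = 4200 and Q* = 16551.
The ceiling of 2056 is below the equilibrium price 4200, so it binds.
At P = 2056: Qd = 45951 - 7·2056 = 31559 and Qs = 6·2056 - 8649 = 3687.
Shortage = Qd - Qs = 31559 - 3687 = 27872.

27872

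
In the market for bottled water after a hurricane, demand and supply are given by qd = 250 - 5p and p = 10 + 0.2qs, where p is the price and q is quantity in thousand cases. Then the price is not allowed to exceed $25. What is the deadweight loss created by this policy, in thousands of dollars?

125

Rearranging supply gives qs = 5p - 50. Equilibrium: 250 - 5p = 5p - 50, so 300 = 10p and p* = 30, q* = 100.
The ceiling of 25 is below the equilibrium price 30, so it binds.
At p = 25: qd = 250 - 5·25 = 125 and qs = 5·25 - 50 = 75.
Quantity traded falls to 75. At q = 75 the demand price is (250 - 75)/5 = 35 and the supply price is (50 + 75)/5 = 25.
Deadweight loss = ½ · (35 - 25) · (100 - 75) = ½ · 10 · 25 = 125.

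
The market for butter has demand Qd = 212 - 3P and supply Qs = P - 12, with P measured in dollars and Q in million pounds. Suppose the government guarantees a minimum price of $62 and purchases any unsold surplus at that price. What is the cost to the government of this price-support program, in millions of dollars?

1488

Setting quantity demanded equal to quantity supplied, 212 - 3P = P - 12, gives P* = 56 and Q* = 44.
Because the floor (62) lies above the market-clearing price, it is binding.
At P = 62: Qd = 212 - 3·62 = 26 and Qs = 62 - 12 = 50.
Surplus = Qs - Qd = 24.
Government expenditure = surplus × support price = 24 × 62 = 1488.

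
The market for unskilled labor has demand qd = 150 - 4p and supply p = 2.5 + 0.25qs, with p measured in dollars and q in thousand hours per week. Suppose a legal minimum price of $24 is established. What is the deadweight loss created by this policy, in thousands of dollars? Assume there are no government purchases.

64

Rearranging supply gives qs = 4p - 10. Equilibrium: 150 - 4p = 4p - 10, so 160 = 8p and p* = 20, q* = 70.
The floor of 24 is above the equilibrium price 20, so it binds.
At p = 24: qd = 150 - 4·24 = 54 and qs = 4·24 - 10 = 86.
Quantity traded falls to 54. At q = 54 the demand price is (150 - 54)/4 = 24 and the supply price is (10 + 54)/4 = 16.
Deadweight loss = ½ · (24 - 16) · (70 - 54) = ½ · 8 · 16 = 64.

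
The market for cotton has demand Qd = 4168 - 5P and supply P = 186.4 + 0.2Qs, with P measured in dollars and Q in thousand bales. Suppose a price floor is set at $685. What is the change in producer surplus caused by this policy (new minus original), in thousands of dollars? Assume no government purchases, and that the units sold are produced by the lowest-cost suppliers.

Rearranging supply gives Qs = 5P - 932. In a free market, 4168 - 5P = 5P - 932 gives the equilibrium P* = 510, Q* = 1618.
Since 685 > 510, the floor is binding.
At P = 685: Qd = 4168 - 5·685 = 743 and Qs = 5·685 - 932 = 2493.
Producer surplus without the control is ½ · (510 - 186.4) · 1618 = 261792.4.
With the floor, 743 units are sold at 685. The supply price at Q = 743 is 335, so PS = ½ · [(685 - 186.4) + (685 - 335)] · 743 = 315254.9.
Change in producer surplus = 315254.9 - 261792.4 = 53462.5.

53462.5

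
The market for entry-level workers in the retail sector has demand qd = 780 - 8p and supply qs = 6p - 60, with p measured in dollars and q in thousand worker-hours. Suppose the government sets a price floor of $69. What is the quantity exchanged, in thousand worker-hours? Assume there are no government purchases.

Without the control the market clears where 780 - 8p = 6p - 60, i.e. p* = 60 and q* = 300.
Because the floor (69) lies above the market-clearing price, it is binding.
At p = 69: qd = 780 - 8·69 = 228 and qs = 6·69 - 60 = 354.
The quantity actually transacted is the short side, demand: 228.

228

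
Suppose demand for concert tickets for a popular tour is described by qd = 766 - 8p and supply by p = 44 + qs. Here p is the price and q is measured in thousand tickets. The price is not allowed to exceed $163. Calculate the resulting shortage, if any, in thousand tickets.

0

Rearranging supply gives qs = p - 44. Without the control the market clears where 766 - 8p = p - 44, i.e. p* = 90 and q* = 46.
The ceiling of 163 is above the equilibrium price 90, so it is not binding; the market clears at p* = 90, q* = 46.
Since the control does not bind, there is no shortage.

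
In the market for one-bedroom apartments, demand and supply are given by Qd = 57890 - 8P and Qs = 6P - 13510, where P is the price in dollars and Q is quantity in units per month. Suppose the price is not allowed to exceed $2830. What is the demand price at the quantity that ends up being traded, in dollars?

In a free market, 57890 - 8P = 6P - 13510 gives the equilibrium P* = 5100, Q* = 17090.
Since 2830 < 5100, the ceiling is binding.
At P = 2830: Qd = 57890 - 8·2830 = 35250 and Qs = 6·2830 - 13510 = 3470.
Only 3470 units reach the market. On the demand curve, the marginal buyer's willingness to pay at Q = 3470 is (57890 - 3470)/8 = 6802.5.

6802.5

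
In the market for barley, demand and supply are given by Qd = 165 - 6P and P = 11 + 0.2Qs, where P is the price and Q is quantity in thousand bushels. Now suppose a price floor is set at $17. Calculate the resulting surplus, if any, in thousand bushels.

Rearranging supply gives Qs = 5P - 55. Setting quantity demanded equal to quantity supplied, 165 - 6P = 5P - 55, gives P* = 20 and Q* = 45.
The floor of 17 is below the equilibrium price 20, so it is not binding; the market clears at P* = 20, Q* = 45.
Since the control does not bind, there is no surplus.

0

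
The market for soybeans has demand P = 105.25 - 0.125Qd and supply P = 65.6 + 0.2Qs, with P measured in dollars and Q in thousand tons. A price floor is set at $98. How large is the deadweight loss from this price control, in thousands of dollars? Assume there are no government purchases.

665.6

Rearranging demand gives Qd = 842 - 8P; rearranging supply gives Qs = 5P - 328. Equilibrium: 842 - 8P = 5P - 328, so 1170 = 13P and P* = 90, Q* = 122.
Since 98 > 90, the floor is binding.
At P = 98: Qd = 842 - 8·98 = 58 and Qs = 5·98 - 328 = 162.
Quantity traded falls to 58. At Q = 58 the demand price is (842 - 58)/8 = 98 and the supply price is (328 + 58)/5 = 77.2.
Deadweight loss = ½ · (98 - 77.2) · (122 - 58) = ½ · 20.8 · 64 = 665.6.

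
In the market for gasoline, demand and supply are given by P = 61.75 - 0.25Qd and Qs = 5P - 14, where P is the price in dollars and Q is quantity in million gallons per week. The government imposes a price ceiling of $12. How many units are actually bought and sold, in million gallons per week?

Rearranging demand gives Qd = 247 - 4P. Without the control the market clears where 247 - 4P = 5P - 14, i.e. P* = 29 and Q* = 131.
The ceiling of 12 is below the equilibrium price 29, so it binds.
At P = 12: Qd = 247 - 4·12 = 199 and Qs = 5·12 - 14 = 46.
The quantity actually transacted is the short side, supply: 46.

46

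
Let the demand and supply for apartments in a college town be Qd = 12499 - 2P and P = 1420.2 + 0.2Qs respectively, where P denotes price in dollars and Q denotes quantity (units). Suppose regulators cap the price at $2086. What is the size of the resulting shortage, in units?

4998

Rearranging supply gives Qs = 5P - 7101. In a free market, 12499 - 2P = 5P - 7101 gives the equilibrium P* = 2800, Q* = 6899.
Because the ceiling (2086) lies below the market-clearing price, it is binding.
At P = 2086: Qd = 12499 - 2·2086 = 8327 and Qs = 5·2086 - 7101 = 3329.
Shortage = Qd - Qs = 8327 - 3329 = 4998.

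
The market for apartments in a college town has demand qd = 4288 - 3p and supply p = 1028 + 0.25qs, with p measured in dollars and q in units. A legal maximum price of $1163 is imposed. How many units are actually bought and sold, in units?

540

Rearranging supply gives qs = 4p - 4112. In a free market, 4288 - 3p = 4p - 4112 gives the equilibrium p* = 1200, q* = 688.
The ceiling of 1163 is below the equilibrium price 1200, so it binds.
At p = 1163: qd = 4288 - 3·1163 = 799 and qs = 4·1163 - 4112 = 540.
The quantity actually transacted is the short side, supply: 540.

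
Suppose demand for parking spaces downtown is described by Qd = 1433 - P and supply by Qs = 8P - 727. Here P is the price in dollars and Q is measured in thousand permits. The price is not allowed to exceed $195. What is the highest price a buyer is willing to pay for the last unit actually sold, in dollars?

600

Setting quantity demanded equal to quantity supplied, 1433 - P = 8P - 727, gives P* = 240 and Q* = 1193.
The ceiling of 195 is below the equilibrium price 240, so it binds.
At P = 195: Qd = 1433 - 195 = 1238 and Qs = 8·195 - 727 = 833.
Only 833 units reach the market. On the demand curve, the marginal buyer's willingness to pay at Q = 833 is (1433 - 833) = 600.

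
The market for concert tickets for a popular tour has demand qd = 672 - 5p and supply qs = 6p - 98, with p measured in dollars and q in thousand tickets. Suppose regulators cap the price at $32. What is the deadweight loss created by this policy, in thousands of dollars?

In a free market, 672 - 5p = 6p - 98 gives the equilibrium p* = 70, q* = 322.
The ceiling of 32 is below the equilibrium price 70, so it binds.
At p = 32: qd = 672 - 5·32 = 512 and qs = 6·32 - 98 = 94.
Quantity traded falls to 94. At q = 94 the demand price is (672 - 94)/5 = 115.6 and the supply price is (98 + 94)/6 = 32.
Deadweight loss = ½ · (115.6 - 32) · (322 - 94) = ½ · 83.6 · 228 = 9530.4.

9530.4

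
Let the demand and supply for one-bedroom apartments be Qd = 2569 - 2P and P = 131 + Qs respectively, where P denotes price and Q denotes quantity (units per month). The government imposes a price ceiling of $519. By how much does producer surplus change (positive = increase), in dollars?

Rearranging supply gives Qs = P - 131. Without the control the market clears where 2569 - 2P = P - 131, i.e. P* = 900 and Q* = 769.
Because the ceiling (519) lies below the market-clearing price, it is binding.
At P = 519: Qd = 2569 - 2·519 = 1531 and Qs = 519 - 131 = 388.
Producer surplus without the control is ½ · (900 - 131) · 769 = 295680.5.
With the ceiling, producers sell 388 units at 519, so PS = ½ · (519 - 131) · 388 = 75272.
Change in producer surplus = 75272 - 295680.5 = -220408.5.

-220408.5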